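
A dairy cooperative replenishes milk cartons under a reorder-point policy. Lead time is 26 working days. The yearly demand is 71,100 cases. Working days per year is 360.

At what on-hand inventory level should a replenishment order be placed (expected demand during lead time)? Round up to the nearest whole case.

5,135 cases

Daily demand d = 71,100 / 360 = 197.500 cases/day
Demand during lead time = 197.500 × 26 = 5,135.00
Reorder point = 5,135.00 → round up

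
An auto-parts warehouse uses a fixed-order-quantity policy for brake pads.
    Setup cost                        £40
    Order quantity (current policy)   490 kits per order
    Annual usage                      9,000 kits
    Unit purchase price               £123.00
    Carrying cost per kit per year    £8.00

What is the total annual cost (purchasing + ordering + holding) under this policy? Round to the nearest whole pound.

£1,109,695

Annual ordering cost = (D/Q)·S = (9,000/490) × 40 = £734.69
Annual holding cost  = (Q/2)·H = (490/2) × 8 = £1,960.00
Purchase cost = D·C = 9,000 × 123 = £1,107,000.00
Total = £734.69 + £1,960.00 + £1,107,000.00 = £1,109,694.69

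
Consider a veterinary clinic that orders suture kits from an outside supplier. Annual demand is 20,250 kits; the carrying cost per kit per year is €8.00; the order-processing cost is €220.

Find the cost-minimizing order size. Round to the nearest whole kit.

1,055 kits

Optimal lot size Q* = (2 × 20,250 × €220 / €8)^½ ≈ 1,055.34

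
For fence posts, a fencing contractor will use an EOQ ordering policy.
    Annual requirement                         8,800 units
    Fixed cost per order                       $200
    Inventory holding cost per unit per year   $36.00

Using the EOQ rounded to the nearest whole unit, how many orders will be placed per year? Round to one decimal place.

EOQ = √(2DS/H) = √(2 × 8,800 × 200 / 36)
    = √(97,777.78) ≈ 312.69 → Q = 313
N = D/Q = 8,800/313 ≈ 28.115 orders/yr

28.1 orders per year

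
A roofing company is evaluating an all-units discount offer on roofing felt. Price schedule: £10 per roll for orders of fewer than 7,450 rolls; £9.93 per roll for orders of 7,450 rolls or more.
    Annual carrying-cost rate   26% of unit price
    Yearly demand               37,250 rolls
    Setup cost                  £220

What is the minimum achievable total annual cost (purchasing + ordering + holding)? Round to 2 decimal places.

£379,027.94

H₁ = 26%×£10 = £2.6000;  H₂ = 26%×£9.93 = £2.5818
EOQ₁ = √(2×37,250×220/2.6000) = 2,510.75  (< 7,450, feasible at tier 1)
EOQ₂ = √(2×37,250×220/2.5818) = 2,519.58  (< 7,450 → use Q = 7,450 at tier-2 price)
TC(tier 1 (EOQ₁), Q≈2,510.7) = £379,027.94
TC(tier 2, Q≈7,450.0) = £380,609.71
Minimum at tier 1 (EOQ₁): £379,027.94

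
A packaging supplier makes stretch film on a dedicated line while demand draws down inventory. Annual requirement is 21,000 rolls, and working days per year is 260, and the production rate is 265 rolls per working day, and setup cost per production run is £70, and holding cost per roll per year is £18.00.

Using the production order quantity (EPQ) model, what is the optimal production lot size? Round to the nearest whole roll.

d = 21,000/260 = 80.7692 rolls/day;  effective holding cost H(1 − d/p) = 18·(1 − 80.7692/265) = 12.51379
Q* = √(2DS / H_eff) = √(2·21,000·70 / 12.51379) ≈ 484.71

485 rolls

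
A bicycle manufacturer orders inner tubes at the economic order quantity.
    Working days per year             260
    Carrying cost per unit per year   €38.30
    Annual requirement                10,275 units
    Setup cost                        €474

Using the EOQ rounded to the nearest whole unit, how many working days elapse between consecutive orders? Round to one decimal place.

EOQ = √(2DS/H) = √(2 × 10,275 × 474 / 38.3)
    = √(254,326.37) ≈ 504.31 → Q = 504 units
Cycle time = (working days × Q)/D = (260 × 504) / 10,275 = 12.753 days

12.8 days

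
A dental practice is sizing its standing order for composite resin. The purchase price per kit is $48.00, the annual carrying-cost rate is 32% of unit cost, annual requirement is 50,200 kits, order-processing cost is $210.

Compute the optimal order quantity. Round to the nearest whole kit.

H = i·C = 0.32 × $48 = $15.3600 per kit-year
2DS/H = 2·50,200·210/15.36 = 1,372,656.25
EOQ = √1,372,656.25 ≈ 1,171.60

1,172 kits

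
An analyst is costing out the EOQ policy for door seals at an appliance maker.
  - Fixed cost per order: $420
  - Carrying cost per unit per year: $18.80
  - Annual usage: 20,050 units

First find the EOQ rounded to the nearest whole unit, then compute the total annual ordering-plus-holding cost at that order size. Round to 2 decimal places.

Q* = √(2·D·S / H) = √(2·20,050·420 / 18.8) = √895,851.1 ≈ 946.49 → Q = 946 units
Orders/yr = 20,050/946 = 21.195; ordering cost = 21.195 × $420 = $8,901.69
Average inventory = 946/2 = 473; holding cost = 473 × $18.8 = $8,892.40
Total = $8,901.69 + $8,892.40 = $17,794.09

$17,794.09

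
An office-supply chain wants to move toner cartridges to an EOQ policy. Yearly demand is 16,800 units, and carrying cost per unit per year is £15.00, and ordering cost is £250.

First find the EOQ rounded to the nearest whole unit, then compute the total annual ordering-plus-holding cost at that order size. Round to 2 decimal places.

Optimal lot size Q* = (2 × 16,800 × £250 / £15)^½ ≈ 748.33 → Q = 748 units
Annual ordering cost = (D/Q)·S = (16,800/748) × 250 = £5,614.97
Annual holding cost  = (Q/2)·H = (748/2) × 15 = £5,610.00
Total = £5,614.97 + £5,610.00 = £11,224.97

£11,224.97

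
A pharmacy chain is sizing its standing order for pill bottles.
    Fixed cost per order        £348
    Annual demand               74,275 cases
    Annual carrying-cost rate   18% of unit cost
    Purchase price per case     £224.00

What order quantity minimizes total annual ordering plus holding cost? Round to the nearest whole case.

1,132 cases

H = i·C = 0.18 × £224 = £40.3200 per case-year
Optimal lot size Q* = (2 × 74,275 × £348 / £40.32)^½ ≈ 1,132.31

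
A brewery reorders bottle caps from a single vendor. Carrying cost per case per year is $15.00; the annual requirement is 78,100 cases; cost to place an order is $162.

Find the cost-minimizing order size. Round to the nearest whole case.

EOQ = √(2DS/H) = √(2 × 78,100 × 162 / 15)
    = √(1,686,960.00) ≈ 1,298.83

1,299 cases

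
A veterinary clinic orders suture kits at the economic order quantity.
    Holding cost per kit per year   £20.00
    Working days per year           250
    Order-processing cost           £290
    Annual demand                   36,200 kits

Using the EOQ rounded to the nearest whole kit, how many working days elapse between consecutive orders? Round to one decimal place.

7.1 days

EOQ = √(2DS/H) = √(2 × 36,200 × 290 / 20)
    = √(1,049,800.00) ≈ 1,024.60 → Q = 1,025 kits
T = Q/D × 250 days = 1,025/36,200 × 250 = 7.079 days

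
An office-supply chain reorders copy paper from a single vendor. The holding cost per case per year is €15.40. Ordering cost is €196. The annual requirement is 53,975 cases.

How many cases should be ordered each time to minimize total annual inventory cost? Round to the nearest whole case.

1,172 cases

Q* = √(2·D·S / H) = √(2·53,975·196 / 15.4) = √1,373,909.1 ≈ 1,172.14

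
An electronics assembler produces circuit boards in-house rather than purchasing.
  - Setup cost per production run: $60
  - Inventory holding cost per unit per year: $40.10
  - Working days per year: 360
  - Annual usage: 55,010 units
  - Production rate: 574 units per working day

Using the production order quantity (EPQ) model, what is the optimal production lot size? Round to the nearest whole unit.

474 units

d = 55,010/360 = 152.8056 units/day;  effective holding cost H(1 − d/p) = 40.1·(1 − 152.8056/574) = 29.42491
Q* = √(2DS / H_eff) = √(2·55,010·60 / 29.42491) ≈ 473.65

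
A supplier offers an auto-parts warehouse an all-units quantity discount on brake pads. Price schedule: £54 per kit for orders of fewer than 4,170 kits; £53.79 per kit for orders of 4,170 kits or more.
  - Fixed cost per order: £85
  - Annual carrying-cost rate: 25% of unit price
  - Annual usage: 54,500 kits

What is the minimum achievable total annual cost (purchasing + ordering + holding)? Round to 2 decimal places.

£2,954,183.81

H₁ = 25%×£54 = £13.5000;  H₂ = 25%×£53.79 = £13.4475
EOQ₁ = √(2×54,500×85/13.5000) = 828.43  (< 4,170, feasible at tier 1)
EOQ₂ = √(2×54,500×85/13.4475) = 830.05  (< 4,170 → use Q = 4,170 at tier-2 price)
TC(tier 1 (EOQ₁), Q≈828.4) = £2,954,183.81
TC(tier 2, Q≈4,170.0) = £2,960,703.95
Minimum at tier 1 (EOQ₁): £2,954,183.81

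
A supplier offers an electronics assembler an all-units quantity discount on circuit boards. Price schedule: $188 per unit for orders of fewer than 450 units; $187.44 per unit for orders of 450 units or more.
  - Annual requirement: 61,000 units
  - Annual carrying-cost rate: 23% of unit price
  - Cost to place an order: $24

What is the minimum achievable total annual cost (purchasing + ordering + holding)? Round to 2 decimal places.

$11,446,793.35

H₁ = 23%×$188 = $43.2400;  H₂ = 23%×$187.44 = $43.1112
EOQ₁ = √(2×61,000×24/43.2400) = 260.22  (< 450, feasible at tier 1)
EOQ₂ = √(2×61,000×24/43.1112) = 260.61  (< 450 → use Q = 450 at tier-2 price)
TC(tier 1 (EOQ₁), Q≈260.2) = $11,479,251.97
TC(tier 2, Q≈450.0) = $11,446,793.35
Minimum at tier 2: $11,446,793.35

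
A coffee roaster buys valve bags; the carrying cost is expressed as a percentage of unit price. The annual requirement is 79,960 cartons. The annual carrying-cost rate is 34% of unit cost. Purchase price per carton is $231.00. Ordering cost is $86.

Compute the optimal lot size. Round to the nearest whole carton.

418 cartons

Holding cost per carton per year: H = 34% × $231 = $78.5400
EOQ = √(2DS/H) = √(2 × 79,960 × 86 / 78.54)
    = √(175,109.75) ≈ 418.46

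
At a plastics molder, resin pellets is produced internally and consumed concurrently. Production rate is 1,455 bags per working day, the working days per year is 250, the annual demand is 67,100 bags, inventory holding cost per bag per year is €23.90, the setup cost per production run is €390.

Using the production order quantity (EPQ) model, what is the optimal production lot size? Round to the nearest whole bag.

1,639 bags

d = 67,100/250 = 268.4000 bags/day;  effective holding cost H(1 − d/p) = 23.9·(1 − 268.4000/1455) = 19.49123
Q* = √(2DS / H_eff) = √(2·67,100·390 / 19.49123) ≈ 1,638.66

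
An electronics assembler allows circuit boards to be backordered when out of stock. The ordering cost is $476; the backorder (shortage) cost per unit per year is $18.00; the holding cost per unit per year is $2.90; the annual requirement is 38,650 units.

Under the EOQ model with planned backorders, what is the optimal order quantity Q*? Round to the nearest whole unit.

Q* = √(2DS/H) · √((H + b)/b)
   = √(2 × 38,650 × 476 / 2.9) · √((2.9 + 18) / 18)
   = 3,562.003 × 1.0775 ≈ 3,838.23

3,838 units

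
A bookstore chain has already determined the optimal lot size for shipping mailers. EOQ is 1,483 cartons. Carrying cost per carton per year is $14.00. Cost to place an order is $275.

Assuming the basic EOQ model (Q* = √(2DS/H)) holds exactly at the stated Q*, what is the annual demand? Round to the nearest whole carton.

EOQ relation: Q² = 2DS/H, so rearrange for the unknown.
D = Q²H / (2S) = 1,483² × 14 / (2 × 275) = 55,981.90

55,982 cartons per year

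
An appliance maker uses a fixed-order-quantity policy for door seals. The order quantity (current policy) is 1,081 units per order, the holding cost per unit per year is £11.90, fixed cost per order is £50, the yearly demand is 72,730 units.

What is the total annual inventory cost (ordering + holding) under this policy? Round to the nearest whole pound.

£9,796

Annual ordering cost = (D/Q)·S = (72,730/1,081) × 50 = £3,364.01
Annual holding cost  = (Q/2)·H = (1,081/2) × 11.9 = £6,431.95
Total = £3,364.01 + £6,431.95 = £9,795.96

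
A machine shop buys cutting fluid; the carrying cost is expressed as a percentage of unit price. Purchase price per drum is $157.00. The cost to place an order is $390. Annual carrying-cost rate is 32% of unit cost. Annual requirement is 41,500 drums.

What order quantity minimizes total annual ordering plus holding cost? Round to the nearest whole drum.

803 drums

Holding cost per drum per year: H = 32% × $157 = $50.2400
EOQ = √(2DS/H) = √(2 × 41,500 × 390 / 50.24)
    = √(644,307.32) ≈ 802.69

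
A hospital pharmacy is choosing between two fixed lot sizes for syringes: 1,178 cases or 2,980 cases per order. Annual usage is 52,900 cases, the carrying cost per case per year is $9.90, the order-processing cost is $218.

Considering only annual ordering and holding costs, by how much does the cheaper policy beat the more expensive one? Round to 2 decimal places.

$3,000.12

For each Q, cost = (D/Q)·S + (Q/2)·H.
TC(1,178) = (52,900/1,178)×218 + (1,178/2)×9.9 = $15,620.74
TC(2,980) = (52,900/2,980)×218 + (2,980/2)×9.9 = $18,620.87
Lots of 1,178 are cheaper by $3,000.12.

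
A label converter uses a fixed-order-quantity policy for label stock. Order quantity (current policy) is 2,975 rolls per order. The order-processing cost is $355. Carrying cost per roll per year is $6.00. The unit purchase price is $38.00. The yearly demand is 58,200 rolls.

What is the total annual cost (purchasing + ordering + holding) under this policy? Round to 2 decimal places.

$2,227,469.87

Orders/yr = 58,200/2,975 = 19.563; ordering cost = 19.563 × $355 = $6,944.87
Average inventory = 2,975/2 = 1487.5; holding cost = 1487.5 × $6 = $8,925.00
Purchase cost = D·C = 58,200 × 38 = $2,211,600.00
Total = $6,944.87 + $8,925.00 + $2,211,600.00 = $2,227,469.87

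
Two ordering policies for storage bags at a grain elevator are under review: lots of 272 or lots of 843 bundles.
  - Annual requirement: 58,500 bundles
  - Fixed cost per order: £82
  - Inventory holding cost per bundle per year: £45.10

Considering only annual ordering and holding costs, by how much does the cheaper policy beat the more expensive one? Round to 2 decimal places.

£930.41

Annual cost at Q: ordering D·S/Q plus holding Q·H/2.
TC(272) = (58,500/272)×82 + (272/2)×45.1 = £23,769.63
TC(843) = (58,500/843)×82 + (843/2)×45.1 = £24,700.04
Cheaper: Q = 272.  Difference = £930.41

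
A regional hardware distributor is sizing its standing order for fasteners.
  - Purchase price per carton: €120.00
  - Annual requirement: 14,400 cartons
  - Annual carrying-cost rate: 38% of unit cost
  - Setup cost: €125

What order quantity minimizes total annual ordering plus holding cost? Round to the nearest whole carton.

281 cartons

H = i·C = 0.38 × €120 = €45.6000 per carton-year
Q* = √(2·D·S / H) = √(2·14,400·125 / 45.6) = √78,947.4 ≈ 280.98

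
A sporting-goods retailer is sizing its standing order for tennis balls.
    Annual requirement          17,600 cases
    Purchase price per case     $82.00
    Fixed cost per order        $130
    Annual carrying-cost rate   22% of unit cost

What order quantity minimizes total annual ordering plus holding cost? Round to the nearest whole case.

Holding cost per case per year: H = 22% × $82 = $18.0400
2DS/H = 2·17,600·130/18.04 = 253,658.54
EOQ = √253,658.54 ≈ 503.65

504 cases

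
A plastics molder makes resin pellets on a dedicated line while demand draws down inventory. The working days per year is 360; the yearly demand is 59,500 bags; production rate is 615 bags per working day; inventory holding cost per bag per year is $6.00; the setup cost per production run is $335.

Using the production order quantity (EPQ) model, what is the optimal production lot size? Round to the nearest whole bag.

d = 59,500/360 = 165.2778 bags/day;  effective holding cost H(1 − d/p) = 6·(1 − 165.2778/615) = 4.38753
Q* = √(2DS / H_eff) = √(2·59,500·335 / 4.38753) ≈ 3,014.29

3,014 bags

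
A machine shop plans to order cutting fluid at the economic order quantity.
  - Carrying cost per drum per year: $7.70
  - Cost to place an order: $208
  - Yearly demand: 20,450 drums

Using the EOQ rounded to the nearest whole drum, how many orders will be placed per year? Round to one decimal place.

Q* = √(2·D·S / H) = √(2·20,450·208 / 7.7) = √1,104,831.2 ≈ 1,051.11 → Q = 1,051
N = D/Q = 20,450/1,051 ≈ 19.458 orders/yr

19.5 orders per year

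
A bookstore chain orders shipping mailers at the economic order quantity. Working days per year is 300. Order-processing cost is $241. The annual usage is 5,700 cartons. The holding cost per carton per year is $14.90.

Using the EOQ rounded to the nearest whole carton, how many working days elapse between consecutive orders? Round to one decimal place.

Q* = √(2·D·S / H) = √(2·5,700·241 / 14.9) = √184,389.3 ≈ 429.41 → Q = 429 cartons
Days between orders = 300 / (D/Q) = 300 / 13.287 ≈ 22.579

22.6 days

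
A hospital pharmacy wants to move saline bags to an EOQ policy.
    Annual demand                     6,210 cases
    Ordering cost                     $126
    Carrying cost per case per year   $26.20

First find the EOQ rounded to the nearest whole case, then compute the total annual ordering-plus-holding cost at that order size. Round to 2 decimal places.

2DS/H = 2·6,210·126/26.2 = 59,729.77
EOQ = √59,729.77 ≈ 244.40 → Q = 244 cases
Orders/yr = 6,210/244 = 25.451; ordering cost = 25.451 × $126 = $3,206.80
Average inventory = 244/2 = 122; holding cost = 122 × $26.2 = $3,196.40
Total = $3,206.80 + $3,196.40 = $6,403.20

$6,403.20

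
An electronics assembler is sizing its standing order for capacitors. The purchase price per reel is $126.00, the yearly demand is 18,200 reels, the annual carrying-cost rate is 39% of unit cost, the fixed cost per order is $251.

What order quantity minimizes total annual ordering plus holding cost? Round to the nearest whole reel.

Carrying cost H = $126 × 39% = $49.1400/reel/yr
2DS/H = 2·18,200·251/49.14 = 185,925.93
EOQ = √185,925.93 ≈ 431.19

431 reels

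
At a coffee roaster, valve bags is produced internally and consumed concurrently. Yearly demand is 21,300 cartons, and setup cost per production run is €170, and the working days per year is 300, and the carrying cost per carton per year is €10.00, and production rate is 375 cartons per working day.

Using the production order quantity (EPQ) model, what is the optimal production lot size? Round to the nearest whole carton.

d = 21,300/300 = 71.0000 cartons/day;  effective holding cost H(1 − d/p) = 10·(1 − 71.0000/375) = 8.10667
Q* = √(2DS / H_eff) = √(2·21,300·170 / 8.10667) ≈ 945.17

945 cartons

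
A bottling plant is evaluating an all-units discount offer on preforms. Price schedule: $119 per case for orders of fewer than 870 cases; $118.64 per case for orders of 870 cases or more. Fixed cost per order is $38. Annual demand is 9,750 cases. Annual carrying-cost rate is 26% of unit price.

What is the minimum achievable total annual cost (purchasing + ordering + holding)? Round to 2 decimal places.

$1,165,038.17

H₁ = 26%×$119 = $30.9400;  H₂ = 26%×$118.64 = $30.8464
EOQ₁ = √(2×9,750×38/30.9400) = 154.76  (< 870, feasible at tier 1)
EOQ₂ = √(2×9,750×38/30.8464) = 154.99  (< 870 → use Q = 870 at tier-2 price)
TC(tier 1 (EOQ₁), Q≈154.8) = $1,165,038.17
TC(tier 2, Q≈870.0) = $1,170,584.05
Minimum at tier 1 (EOQ₁): $1,165,038.17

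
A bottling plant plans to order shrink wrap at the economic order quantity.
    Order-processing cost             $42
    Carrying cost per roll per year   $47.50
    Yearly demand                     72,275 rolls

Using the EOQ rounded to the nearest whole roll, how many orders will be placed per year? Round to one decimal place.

2DS/H = 2·72,275·42/47.5 = 127,812.63
EOQ = √127,812.63 ≈ 357.51 → Q = 358
N = D/Q = 72,275/358 ≈ 201.885 orders/yr

201.9 orders per year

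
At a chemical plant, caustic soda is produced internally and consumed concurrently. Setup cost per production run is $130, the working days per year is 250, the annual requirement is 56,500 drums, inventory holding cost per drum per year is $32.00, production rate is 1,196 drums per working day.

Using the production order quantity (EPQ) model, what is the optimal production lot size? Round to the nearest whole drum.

Daily demand d = 56,500/250 = 226.000; p = 1196; 1 − d/p = 0.81104
EPQ = √(2DS / (H(1 − d/p)))
    = √(2 × 56,500 × 130 / (32 × 0.81104)) ≈ 752.34

752 drums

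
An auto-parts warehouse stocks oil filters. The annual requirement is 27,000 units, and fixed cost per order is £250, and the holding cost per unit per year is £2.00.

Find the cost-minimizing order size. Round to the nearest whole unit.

2,598 units

2DS/H = 2·27,000·250/2 = 6,750,000.00
EOQ = √6,750,000.00 ≈ 2,598.08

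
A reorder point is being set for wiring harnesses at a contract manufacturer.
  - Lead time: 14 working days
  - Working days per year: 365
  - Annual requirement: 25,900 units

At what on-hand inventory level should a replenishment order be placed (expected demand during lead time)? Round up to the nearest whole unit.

Daily demand d = 25,900 / 365 = 70.959 units/day
Demand during lead time = 70.959 × 14 = 993.42
Reorder point = 993.42 → round up

994 units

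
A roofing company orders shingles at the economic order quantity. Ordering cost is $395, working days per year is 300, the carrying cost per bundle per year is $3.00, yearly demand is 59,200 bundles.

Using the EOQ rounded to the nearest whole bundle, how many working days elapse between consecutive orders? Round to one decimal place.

Optimal lot size Q* = (2 × 59,200 × $395 / $3)^½ ≈ 3,948.33 → Q = 3,948 bundles
T = Q/D × 300 days = 3,948/59,200 × 300 = 20.007 days

20.0 days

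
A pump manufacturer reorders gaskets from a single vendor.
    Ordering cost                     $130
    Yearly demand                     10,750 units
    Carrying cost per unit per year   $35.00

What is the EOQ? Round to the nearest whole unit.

283 units

Q* = √(2·D·S / H) = √(2·10,750·130 / 35) = √79,857.1 ≈ 282.59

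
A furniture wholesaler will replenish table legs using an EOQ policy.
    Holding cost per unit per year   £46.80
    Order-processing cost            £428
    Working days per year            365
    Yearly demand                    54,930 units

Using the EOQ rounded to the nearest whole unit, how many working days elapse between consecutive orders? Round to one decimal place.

6.7 days

Optimal lot size Q* = (2 × 54,930 × £428 / £46.8)^½ ≈ 1,002.35 → Q = 1,002 units
T = Q/D × 365 days = 1,002/54,930 × 365 = 6.658 days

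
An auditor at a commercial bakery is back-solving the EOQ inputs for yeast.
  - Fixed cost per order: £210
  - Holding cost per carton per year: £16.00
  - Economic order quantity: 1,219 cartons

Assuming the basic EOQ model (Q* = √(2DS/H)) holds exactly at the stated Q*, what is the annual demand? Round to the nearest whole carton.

EOQ relation: Q² = 2DS/H, so rearrange for the unknown.
D = Q²H / (2S) = 1,219² × 16 / (2 × 210) = 56,608.04

56,608 cartons per year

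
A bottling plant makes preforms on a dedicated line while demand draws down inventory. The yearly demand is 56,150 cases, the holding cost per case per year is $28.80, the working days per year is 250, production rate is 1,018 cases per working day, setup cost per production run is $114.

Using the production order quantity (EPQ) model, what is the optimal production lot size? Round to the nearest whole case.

Daily demand d = 56,150/250 = 224.600; p = 1018; 1 − d/p = 0.77937
EPQ = √(2DS / (H(1 − d/p)))
    = √(2 × 56,150 × 114 / (28.8 × 0.77937)) ≈ 755.22

755 cases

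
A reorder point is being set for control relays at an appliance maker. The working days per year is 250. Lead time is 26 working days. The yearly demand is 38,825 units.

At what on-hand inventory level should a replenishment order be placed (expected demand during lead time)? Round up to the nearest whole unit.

4,038 units

Daily demand d = 38,825 / 250 = 155.300 units/day
Demand during lead time = 155.300 × 26 = 4,037.80
Reorder point = 4,037.80 → round up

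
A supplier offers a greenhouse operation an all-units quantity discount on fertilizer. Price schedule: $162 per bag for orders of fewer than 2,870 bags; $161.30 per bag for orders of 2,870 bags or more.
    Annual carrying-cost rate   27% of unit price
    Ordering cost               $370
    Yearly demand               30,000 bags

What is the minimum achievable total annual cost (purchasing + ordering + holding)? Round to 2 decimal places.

$4,891,161.32

H₁ = 27%×$162 = $43.7400;  H₂ = 27%×$161.30 = $43.5510
EOQ₁ = √(2×30,000×370/43.7400) = 712.42  (< 2,870, feasible at tier 1)
EOQ₂ = √(2×30,000×370/43.5510) = 713.97  (< 2,870 → use Q = 2,870 at tier-2 price)
TC(tier 1 (EOQ₁), Q≈712.4) = $4,891,161.32
TC(tier 2, Q≈2,870.0) = $4,905,363.28
Minimum at tier 1 (EOQ₁): $4,891,161.32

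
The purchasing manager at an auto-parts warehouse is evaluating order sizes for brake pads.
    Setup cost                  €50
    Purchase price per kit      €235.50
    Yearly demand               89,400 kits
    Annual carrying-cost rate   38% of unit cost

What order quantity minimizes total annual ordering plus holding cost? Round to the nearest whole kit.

Holding cost per kit per year: H = 38% × €235.5 = €89.4900
EOQ = √(2DS/H) = √(2 × 89,400 × 50 / 89.49)
    = √(99,899.43) ≈ 316.07

316 kits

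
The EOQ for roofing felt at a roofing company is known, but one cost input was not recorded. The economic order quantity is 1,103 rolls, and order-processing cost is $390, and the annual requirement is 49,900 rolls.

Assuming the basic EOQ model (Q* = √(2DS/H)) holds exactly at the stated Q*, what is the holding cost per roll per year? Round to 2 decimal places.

EOQ relation: Q² = 2DS/H, so rearrange for the unknown.
H = 2DS / Q² = 2 × 49,900 × 390 / 1,103² = 31.9922

$31.99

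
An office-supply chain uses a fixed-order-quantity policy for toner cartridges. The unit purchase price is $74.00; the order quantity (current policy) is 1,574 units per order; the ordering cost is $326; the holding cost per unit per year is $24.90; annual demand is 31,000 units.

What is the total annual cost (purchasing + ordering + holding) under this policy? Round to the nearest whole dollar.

$2,320,017

Ordering: D/Q × S = 31,000/1,574 × $326 = $6,420.58
Holding:  Q/2 × H = 1,574/2 × $24.9 = $19,596.30
Purchase cost = D·C = 31,000 × 74 = $2,294,000.00
Total = $6,420.58 + $19,596.30 + $2,294,000.00 = $2,320,016.88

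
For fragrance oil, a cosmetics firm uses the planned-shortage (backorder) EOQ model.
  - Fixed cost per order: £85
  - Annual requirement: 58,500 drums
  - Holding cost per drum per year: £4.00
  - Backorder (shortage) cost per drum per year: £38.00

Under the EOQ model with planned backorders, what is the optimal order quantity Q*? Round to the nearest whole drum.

1,658 drums

Basic EOQ = √(2·58,500·85/4) = 1,576.785
Backorder adjustment √((H+b)/b) = √((4+38)/38) = 1.0513
Q* = 1,576.785 × 1.0513 ≈ 1,657.70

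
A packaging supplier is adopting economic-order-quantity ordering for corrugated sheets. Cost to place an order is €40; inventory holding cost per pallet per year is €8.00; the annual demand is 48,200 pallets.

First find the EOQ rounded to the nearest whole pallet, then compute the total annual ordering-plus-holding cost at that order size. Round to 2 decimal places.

Optimal lot size Q* = (2 × 48,200 × €40 / €8)^½ ≈ 694.26 → Q = 694 pallets
Ordering: D/Q × S = 48,200/694 × €40 = €2,778.10
Holding:  Q/2 × H = 694/2 × €8 = €2,776.00
Total = €2,778.10 + €2,776.00 = €5,554.10

€5,554.10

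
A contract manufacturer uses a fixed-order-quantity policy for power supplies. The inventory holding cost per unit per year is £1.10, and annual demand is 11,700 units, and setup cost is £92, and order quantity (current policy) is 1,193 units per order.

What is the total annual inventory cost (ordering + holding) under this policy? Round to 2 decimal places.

Annual ordering cost = (D/Q)·S = (11,700/1,193) × 92 = £902.26
Annual holding cost  = (Q/2)·H = (1,193/2) × 1.1 = £656.15
Total = £902.26 + £656.15 = £1,558.41

£1,558.41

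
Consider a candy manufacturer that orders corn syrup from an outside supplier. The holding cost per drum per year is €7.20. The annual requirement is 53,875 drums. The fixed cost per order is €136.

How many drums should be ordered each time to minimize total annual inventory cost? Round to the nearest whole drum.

1,427 drums

2DS/H = 2·53,875·136/7.2 = 2,035,277.78
EOQ = √2,035,277.78 ≈ 1,426.63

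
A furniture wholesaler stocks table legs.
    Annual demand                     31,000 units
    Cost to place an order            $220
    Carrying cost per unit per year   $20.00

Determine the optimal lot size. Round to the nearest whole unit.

2DS/H = 2·31,000·220/20 = 682,000.00
EOQ = √682,000.00 ≈ 825.83

826 units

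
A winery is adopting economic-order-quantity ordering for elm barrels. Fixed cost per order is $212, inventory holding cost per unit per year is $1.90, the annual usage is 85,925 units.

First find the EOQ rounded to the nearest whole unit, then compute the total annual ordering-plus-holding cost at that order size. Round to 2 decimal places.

$8,319.93

Q* = √(2·D·S / H) = √(2·85,925·212 / 1.9) = √19,174,842.1 ≈ 4,378.91 → Q = 4,379 units
Ordering: D/Q × S = 85,925/4,379 × $212 = $4,159.88
Holding:  Q/2 × H = 4,379/2 × $1.9 = $4,160.05
Total = $4,159.88 + $4,160.05 = $8,319.93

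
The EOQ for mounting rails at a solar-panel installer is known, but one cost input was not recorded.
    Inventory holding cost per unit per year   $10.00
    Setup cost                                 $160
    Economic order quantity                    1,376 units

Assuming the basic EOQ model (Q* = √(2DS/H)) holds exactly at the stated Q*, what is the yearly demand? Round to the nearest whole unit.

59,168 units per year

From Q* = √(2DS/H) ⇒ Q*² = 2DS/H.
D = Q²H / (2S) = 1,376² × 10 / (2 × 160) = 59,168.00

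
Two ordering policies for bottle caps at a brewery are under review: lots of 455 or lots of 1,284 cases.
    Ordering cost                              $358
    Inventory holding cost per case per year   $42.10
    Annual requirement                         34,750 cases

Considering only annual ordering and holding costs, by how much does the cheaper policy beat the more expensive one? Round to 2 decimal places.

$202.45

TC(Q) = (D/Q)S + (Q/2)H
TC(455) = (34,750/455)×358 + (455/2)×42.1 = $36,919.51
TC(1,284) = (34,750/1,284)×358 + (1,284/2)×42.1 = $36,717.06
|ΔTC| = |$36,919.51 − $36,717.06| = $202.45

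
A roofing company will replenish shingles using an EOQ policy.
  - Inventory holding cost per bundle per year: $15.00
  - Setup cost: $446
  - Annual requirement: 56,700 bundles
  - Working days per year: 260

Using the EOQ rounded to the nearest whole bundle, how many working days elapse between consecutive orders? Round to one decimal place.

EOQ = √(2DS/H) = √(2 × 56,700 × 446 / 15)
    = √(3,371,760.00) ≈ 1,836.24 → Q = 1,836 bundles
T = Q/D × 260 days = 1,836/56,700 × 260 = 8.419 days

8.4 days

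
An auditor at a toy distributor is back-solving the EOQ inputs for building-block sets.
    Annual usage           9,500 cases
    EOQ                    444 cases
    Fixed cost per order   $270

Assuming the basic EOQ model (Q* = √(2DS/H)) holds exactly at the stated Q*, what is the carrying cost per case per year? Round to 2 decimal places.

EOQ relation: Q² = 2DS/H, so rearrange for the unknown.
H = 2DS / Q² = 2 × 9,500 × 270 / 444² = 26.0226

$26.02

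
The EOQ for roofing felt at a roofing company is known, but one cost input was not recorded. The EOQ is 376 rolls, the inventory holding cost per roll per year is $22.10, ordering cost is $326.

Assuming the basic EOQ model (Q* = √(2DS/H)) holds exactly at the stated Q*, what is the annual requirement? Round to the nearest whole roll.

4,792 rolls per year

From Q* = √(2DS/H) ⇒ Q*² = 2DS/H.
D = Q²H / (2S) = 376² × 22.1 / (2 × 326) = 4,792.04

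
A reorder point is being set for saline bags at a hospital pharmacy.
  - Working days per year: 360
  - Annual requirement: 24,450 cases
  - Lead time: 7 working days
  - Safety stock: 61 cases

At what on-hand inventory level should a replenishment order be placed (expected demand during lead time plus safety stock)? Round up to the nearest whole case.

Daily demand d = 24,450 / 360 = 67.917 cases/day
Demand during lead time = 67.917 × 7 = 475.42
Reorder point = 475.42 + 61 = 536.42 → round up

537 cases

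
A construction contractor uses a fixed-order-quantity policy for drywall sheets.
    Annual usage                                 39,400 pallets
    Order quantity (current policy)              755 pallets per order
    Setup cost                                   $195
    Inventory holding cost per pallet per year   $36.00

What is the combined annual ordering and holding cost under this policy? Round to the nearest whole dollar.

Ordering: D/Q × S = 39,400/755 × $195 = $10,176.16
Holding:  Q/2 × H = 755/2 × $36 = $13,590.00
Total = $10,176.16 + $13,590.00 = $23,766.16

$23,766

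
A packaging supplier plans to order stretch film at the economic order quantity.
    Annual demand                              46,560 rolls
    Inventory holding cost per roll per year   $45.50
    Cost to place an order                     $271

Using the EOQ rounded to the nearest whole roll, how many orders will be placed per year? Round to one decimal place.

2DS/H = 2·46,560·271/45.5 = 554,626.81
EOQ = √554,626.81 ≈ 744.73 → Q = 745
N = D/Q = 46,560/745 ≈ 62.497 orders/yr

62.5 orders per year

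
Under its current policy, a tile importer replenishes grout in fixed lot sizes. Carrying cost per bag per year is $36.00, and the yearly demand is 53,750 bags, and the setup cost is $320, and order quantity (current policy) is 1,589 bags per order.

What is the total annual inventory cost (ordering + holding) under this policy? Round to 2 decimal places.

$39,426.42

Annual ordering cost = (D/Q)·S = (53,750/1,589) × 320 = $10,824.42
Annual holding cost  = (Q/2)·H = (1,589/2) × 36 = $28,602.00
Total = $10,824.42 + $28,602.00 = $39,426.42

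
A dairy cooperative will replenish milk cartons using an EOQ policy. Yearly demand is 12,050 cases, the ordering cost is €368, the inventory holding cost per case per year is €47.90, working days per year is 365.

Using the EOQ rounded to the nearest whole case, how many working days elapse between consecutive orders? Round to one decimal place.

2DS/H = 2·12,050·368/47.9 = 185,152.40
EOQ = √185,152.40 ≈ 430.29 → Q = 430 cases
Cycle time = (working days × Q)/D = (365 × 430) / 12,050 = 13.025 days

13.0 days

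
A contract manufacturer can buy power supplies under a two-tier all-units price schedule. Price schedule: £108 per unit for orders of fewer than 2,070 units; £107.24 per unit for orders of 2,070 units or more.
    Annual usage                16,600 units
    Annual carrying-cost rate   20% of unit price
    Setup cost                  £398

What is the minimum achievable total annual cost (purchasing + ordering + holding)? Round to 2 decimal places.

H₁ = 20%×£108 = £21.6000;  H₂ = 20%×£107.24 = £21.4480
EOQ₁ = √(2×16,600×398/21.6000) = 782.14  (< 2,070, feasible at tier 1)
EOQ₂ = √(2×16,600×398/21.4480) = 784.91  (< 2,070 → use Q = 2,070 at tier-2 price)
TC(tier 1 (EOQ₁), Q≈782.1) = £1,809,694.19
TC(tier 2, Q≈2,070.0) = £1,805,574.37
Minimum at tier 2: £1,805,574.37

£1,805,574.37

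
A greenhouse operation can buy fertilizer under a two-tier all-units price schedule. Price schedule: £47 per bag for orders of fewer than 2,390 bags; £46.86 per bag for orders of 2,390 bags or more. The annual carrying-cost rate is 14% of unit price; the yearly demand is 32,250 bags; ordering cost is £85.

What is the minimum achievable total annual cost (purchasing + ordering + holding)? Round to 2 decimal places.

H₁ = 14%×£47 = £6.5800;  H₂ = 14%×£46.86 = £6.5604
EOQ₁ = √(2×32,250×85/6.5800) = 912.80  (< 2,390, feasible at tier 1)
EOQ₂ = √(2×32,250×85/6.5604) = 914.16  (< 2,390 → use Q = 2,390 at tier-2 price)
TC(tier 1 (EOQ₁), Q≈912.8) = £1,521,756.23
TC(tier 2, Q≈2,390.0) = £1,520,221.64
Minimum at tier 2: £1,520,221.64

£1,520,221.64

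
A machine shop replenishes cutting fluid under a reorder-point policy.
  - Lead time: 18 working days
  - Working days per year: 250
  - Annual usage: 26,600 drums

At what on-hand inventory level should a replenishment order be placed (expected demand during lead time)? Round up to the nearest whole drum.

Daily demand d = 26,600 / 250 = 106.400 drums/day
Demand during lead time = 106.400 × 18 = 1,915.20
Reorder point = 1,915.20 → round up

1,916 drums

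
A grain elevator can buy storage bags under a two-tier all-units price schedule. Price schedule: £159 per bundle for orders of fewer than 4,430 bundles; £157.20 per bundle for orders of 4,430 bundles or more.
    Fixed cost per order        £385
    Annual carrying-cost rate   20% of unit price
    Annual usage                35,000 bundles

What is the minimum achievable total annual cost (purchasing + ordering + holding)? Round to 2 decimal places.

H₁ = 20%×£159 = £31.8000;  H₂ = 20%×£157.20 = £31.4400
EOQ₁ = √(2×35,000×385/31.8000) = 920.59  (< 4,430, feasible at tier 1)
EOQ₂ = √(2×35,000×385/31.4400) = 925.84  (< 4,430 → use Q = 4,430 at tier-2 price)
TC(tier 1 (EOQ₁), Q≈920.6) = £5,594,274.73
TC(tier 2, Q≈4,430.0) = £5,574,681.36
Minimum at tier 2: £5,574,681.36

£5,574,681.36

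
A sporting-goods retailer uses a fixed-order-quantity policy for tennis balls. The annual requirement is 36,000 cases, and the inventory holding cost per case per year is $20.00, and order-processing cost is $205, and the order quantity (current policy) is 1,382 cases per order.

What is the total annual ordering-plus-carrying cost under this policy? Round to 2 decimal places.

Annual ordering cost = (D/Q)·S = (36,000/1,382) × 205 = $5,340.09
Annual holding cost  = (Q/2)·H = (1,382/2) × 20 = $13,820.00
Total = $5,340.09 + $13,820.00 = $19,160.09

$19,160.09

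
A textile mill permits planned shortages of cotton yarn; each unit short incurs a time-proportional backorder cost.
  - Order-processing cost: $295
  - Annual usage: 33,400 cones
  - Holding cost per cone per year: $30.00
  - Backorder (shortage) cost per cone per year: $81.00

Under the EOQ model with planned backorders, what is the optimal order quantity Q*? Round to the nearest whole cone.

Q* = √(2DS/H) · √((H + b)/b)
   = √(2 × 33,400 × 295 / 30) · √((30 + 81) / 81)
   = 810.473 × 1.1706 ≈ 948.76

949 cones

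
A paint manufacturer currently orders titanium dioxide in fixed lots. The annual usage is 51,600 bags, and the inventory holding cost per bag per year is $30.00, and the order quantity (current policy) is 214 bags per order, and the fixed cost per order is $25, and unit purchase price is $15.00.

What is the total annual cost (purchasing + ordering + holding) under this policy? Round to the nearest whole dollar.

Annual ordering cost = (D/Q)·S = (51,600/214) × 25 = $6,028.04
Annual holding cost  = (Q/2)·H = (214/2) × 30 = $3,210.00
Purchase cost = D·C = 51,600 × 15 = $774,000.00
Total = $6,028.04 + $3,210.00 + $774,000.00 = $783,238.04

$783,238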